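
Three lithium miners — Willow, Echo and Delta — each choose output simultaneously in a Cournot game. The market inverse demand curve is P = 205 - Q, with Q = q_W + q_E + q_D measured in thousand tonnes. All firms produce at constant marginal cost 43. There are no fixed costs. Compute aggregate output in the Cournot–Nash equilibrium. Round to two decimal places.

121.50

A representative firm's profit is π_i = q_i(205 - Q) - 43q_i.
First-order condition (treating rivals' output as given): 162 - 2q_i - Σ_{j≠i} q_j = 0.
With identical firms every q_j equals q_i, so Σ_{j≠i} q_j = 2q_i and 162 = 4q_i, giving q_i = 81/2.
Total output Q = 81/2 + 81/2 + 81/2 = 243/2.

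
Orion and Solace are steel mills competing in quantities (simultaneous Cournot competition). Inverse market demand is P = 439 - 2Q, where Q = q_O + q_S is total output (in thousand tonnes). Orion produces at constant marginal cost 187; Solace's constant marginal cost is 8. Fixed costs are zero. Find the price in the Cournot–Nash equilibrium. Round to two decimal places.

Orion's profit: π_O = (439 - 2Q)q_O - (187q_O). Setting ∂π_O/∂q_O = 0: 252 - 4q_O - 2(q_S) = 0.
Solace's first-order condition: 431 - 4q_S - 2(q_O) = 0.
Best responses: q_O = (252 - 2q_S)/4, q_S = (431 - 2q_O)/4.
Substituting one into the other gives q_O = 73/6 and q_S = 305/3.
Total output Q = 683/6, so price P = 439 - 2·(683/6) = 634/3.

211.33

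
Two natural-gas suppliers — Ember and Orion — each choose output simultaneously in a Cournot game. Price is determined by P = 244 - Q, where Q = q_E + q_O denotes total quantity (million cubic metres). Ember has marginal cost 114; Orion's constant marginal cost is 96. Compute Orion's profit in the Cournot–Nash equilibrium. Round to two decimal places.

3061.78

Ember's profit: π_E = (244 - Q)q_E - (114q_E). Setting ∂π_E/∂q_E = 0: 130 - 2q_E - (q_O) = 0.
Orion's profit: π_O = (244 - Q)q_O - (96q_O). Setting ∂π_O/∂q_O = 0: 148 - 2q_O - (q_E) = 0.
Best responses: q_E = (130 - q_O)/2, q_O = (148 - q_E)/2.
Substituting one into the other gives q_E = 112/3 and q_O = 166/3.
Price P = 244 - 278/3 = 454/3.
Orion's profit: (454/3 - 96)·(166/3) = 3061.7778.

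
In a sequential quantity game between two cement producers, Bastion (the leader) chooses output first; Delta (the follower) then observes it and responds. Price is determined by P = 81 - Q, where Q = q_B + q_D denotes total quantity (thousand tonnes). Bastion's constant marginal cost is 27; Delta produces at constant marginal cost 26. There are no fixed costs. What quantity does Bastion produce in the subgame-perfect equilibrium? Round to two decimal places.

The follower Delta best-responds to any q_B: π_D = (81 - Q)q_D - 26q_D.
Setting the follower's marginal profit to zero, 55 - q_B - 2q_D = 0, i.e. q_D = (55 - q_B)/2.
Bastion substitutes q_D(q_B) into its own profit: π_B = q_B(81 - q_B - (55 - q_B)/2) - 27q_B = (107/2 - (1/2)q_B)q_B - 27q_B.
Leader FOC: 53/2 - q_B = 0, so q_B = 53/2.
Then q_D = (55 - 53/2)/2 = 57/4.

26.50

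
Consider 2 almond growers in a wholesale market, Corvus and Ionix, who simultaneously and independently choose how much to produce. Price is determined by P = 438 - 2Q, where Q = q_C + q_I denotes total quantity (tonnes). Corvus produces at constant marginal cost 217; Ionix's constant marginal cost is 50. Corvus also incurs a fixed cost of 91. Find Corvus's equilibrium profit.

Corvus's profit: π_C = (438 - 2Q)q_C - (217q_C). Setting ∂π_C/∂q_C = 0: 221 - 4q_C - 2(q_I) = 0.
Ionix's first-order condition: 388 - 4q_I - 2(q_C) = 0.
Rearranging gives the reaction functions q_C = (221 - 2q_I)/4 and q_I = (388 - 2q_C)/4.
Solving the pair: q_C = 9, q_I = 185/2.
Price P = 438 - 2·(203/2) = 235.
Corvus's profit: (235 - 217)·9 - 91 = 71.

71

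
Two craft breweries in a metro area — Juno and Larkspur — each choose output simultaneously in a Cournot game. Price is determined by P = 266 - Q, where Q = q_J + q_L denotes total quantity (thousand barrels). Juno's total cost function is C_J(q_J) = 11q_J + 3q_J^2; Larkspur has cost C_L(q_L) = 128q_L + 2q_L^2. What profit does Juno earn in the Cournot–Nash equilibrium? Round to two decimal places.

Juno's profit: π_J = (266 - Q)q_J - (11q_J + 3q_J²). Setting ∂π_J/∂q_J = 0: 255 - 8q_J - (q_L) = 0.
Larkspur's profit: π_L = (266 - Q)q_L - (128q_L + 2q_L²). Setting ∂π_L/∂q_L = 0: 138 - 6q_L - (q_J) = 0.
Rearranging gives the reaction functions q_J = (255 - q_L)/8 and q_L = (138 - q_J)/6.
Substituting one into the other gives q_J = 1392/47 and q_L = 849/47.
Price P = 266 - 47.6809 = 218.3191.
Juno's profit: 218.3191·(1392/47) - 11·(1392/47) - 3(1392/47)² = 3508.6718.

3508.67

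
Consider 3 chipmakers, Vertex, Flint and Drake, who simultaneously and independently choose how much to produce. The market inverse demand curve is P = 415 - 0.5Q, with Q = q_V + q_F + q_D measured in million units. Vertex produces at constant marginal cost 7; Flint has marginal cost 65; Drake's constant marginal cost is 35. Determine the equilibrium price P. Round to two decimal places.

130.50

Vertex's profit: π_V = (415 - 0.5Q)q_V - (7q_V). Setting ∂π_V/∂q_V = 0: 408 - q_V - (1/2)(q_F + q_D) = 0.
Flint's profit: π_F = (415 - 0.5Q)q_F - (65q_F). Setting ∂π_F/∂q_F = 0: 350 - q_F - (1/2)(q_V + q_D) = 0.
Drake's profit: π_D = (415 - 0.5Q)q_D - (35q_D). Setting ∂π_D/∂q_D = 0: 380 - q_D - (1/2)(q_V + q_F) = 0.
Adding the 3 first-order conditions: 1138 − 2Q = 0, so Q = 569.
Back-substituting: q_V = (408 − 569/2)/(1/2) = 247, q_F = (350 − 569/2)/(1/2) = 131, q_D = (380 − 569/2)/(1/2) = 191.
Total output Q = 569, so price P = 415 - (1/2)·569 = 261/2.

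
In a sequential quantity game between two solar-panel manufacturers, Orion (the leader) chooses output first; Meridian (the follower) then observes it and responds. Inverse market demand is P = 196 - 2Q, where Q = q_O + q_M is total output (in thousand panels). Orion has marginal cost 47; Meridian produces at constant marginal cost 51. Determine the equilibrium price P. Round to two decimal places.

Solve by backward induction. Given q_O, the follower Meridian maximises π_M = (196 - 2q_O - 2q_M)q_M - 51q_M.
Setting the follower's marginal profit to zero, 145 - 2q_O - 4q_M = 0, i.e. q_M = (145 - 2q_O)/4.
Orion substitutes q_M(q_O) into its own profit: π_O = q_O(196 - 2q_O - (145 - 2q_O)/2) - 47q_O = (247/2 - q_O)q_O - 47q_O.
The leader's first-order condition 153/2 - 2q_O = 0 yields q_O = 153/4.
Then q_M = (145 - 2·(153/4))/4 = 137/8.
Total output Q = 443/8, so price P = 196 - 2·(443/8) = 341/4.

85.25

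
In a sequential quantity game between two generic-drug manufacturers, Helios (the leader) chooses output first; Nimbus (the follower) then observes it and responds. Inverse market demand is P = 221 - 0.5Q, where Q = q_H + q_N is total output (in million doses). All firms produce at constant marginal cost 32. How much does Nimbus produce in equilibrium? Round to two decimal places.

94.50

Solve by backward induction. Given q_H, the follower Nimbus maximises π_N = (221 - (1/2)q_H - (1/2)q_N)q_N - 32q_N.
Setting the follower's marginal profit to zero, 189 - (1/2)q_H - q_N = 0, i.e. q_N = (189 - (1/2)q_H).
The leader anticipates this reaction. Substituting into P = 221 - 0.5Q gives P = 253/2 - (1/4)q_H, so π_H = (253/2 - (1/4)q_H)q_H - 32q_H.
Maximising: ∂π_H/∂q_H = 189/2 - (1/2)q_H = 0, giving q_H = 189.
Then q_N = (189 - (1/2)·189) = 189/2.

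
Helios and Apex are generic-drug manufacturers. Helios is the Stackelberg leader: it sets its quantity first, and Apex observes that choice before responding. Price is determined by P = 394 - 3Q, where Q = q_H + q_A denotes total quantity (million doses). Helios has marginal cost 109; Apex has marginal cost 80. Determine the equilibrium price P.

The follower Apex best-responds to any q_H: π_A = (394 - 3Q)q_A - 80q_A.
Setting the follower's marginal profit to zero, 314 - 3q_H - 6q_A = 0, i.e. q_A = (314 - 3q_H)/6.
The leader anticipates this reaction. Substituting into P = 394 - 3Q gives P = 237 - (3/2)q_H, so π_H = (237 - (3/2)q_H)q_H - 109q_H.
Maximising: ∂π_H/∂q_H = 128 - 3q_H = 0, giving q_H = 128/3.
Then q_A = (314 - 3·(128/3))/6 = 31.
Total output Q = 221/3, so price P = 394 - 3·(221/3) = 173.

173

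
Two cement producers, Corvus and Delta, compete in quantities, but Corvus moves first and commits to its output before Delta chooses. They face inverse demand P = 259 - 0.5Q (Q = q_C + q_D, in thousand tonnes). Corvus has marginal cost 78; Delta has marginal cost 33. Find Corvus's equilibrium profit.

4624

Solve by backward induction. Given q_C, the follower Delta maximises π_D = (259 - (1/2)q_C - (1/2)q_D)q_D - 33q_D.
∂π_D/∂q_D = 226 - (1/2)q_C - q_D = 0 gives the reaction function q_D = (226 - (1/2)q_C).
Corvus substitutes q_D(q_C) into its own profit: π_C = q_C(259 - (1/2)q_C - (226 - (1/2)q_C)/2) - 78q_C = (146 - (1/4)q_C)q_C - 78q_C.
Leader FOC: 68 - (1/2)q_C = 0, so q_C = 136.
Then q_D = (226 - (1/2)·136) = 158.
Price P = 259 - (1/2)·294 = 112.
Corvus's profit: (112 - 78)·136 = 4624.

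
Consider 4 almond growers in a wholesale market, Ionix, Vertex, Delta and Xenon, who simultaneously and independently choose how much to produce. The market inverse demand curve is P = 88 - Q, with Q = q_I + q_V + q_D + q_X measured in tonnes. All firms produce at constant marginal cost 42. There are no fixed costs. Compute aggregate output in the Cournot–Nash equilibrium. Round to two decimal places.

36.80

A representative firm's profit is π_i = q_i(88 - Q) - 42q_i.
First-order condition (treating rivals' output as given): 46 - 2q_i - Σ_{j≠i} q_j = 0.
With identical firms every q_j equals q_i, so Σ_{j≠i} q_j = 3q_i and 46 = 5q_i, giving q_i = 46/5.
Total output Q = 46/5 + 46/5 + 46/5 + 46/5 = 184/5.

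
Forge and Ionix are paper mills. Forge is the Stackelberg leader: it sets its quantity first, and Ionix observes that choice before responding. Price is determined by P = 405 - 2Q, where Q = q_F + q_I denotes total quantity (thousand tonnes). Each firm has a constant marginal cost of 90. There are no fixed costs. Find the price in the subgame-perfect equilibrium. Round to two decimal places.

168.75

Solve by backward induction. Given q_F, the follower Ionix maximises π_I = (405 - 2q_F - 2q_I)q_I - 90q_I.
Follower FOC: 315 - 2q_F - 4q_I = 0, so q_I(q_F) = (315 - 2q_F)/4.
The leader anticipates this reaction. Substituting into P = 405 - 2Q gives P = 495/2 - q_F, so π_F = (495/2 - q_F)q_F - 90q_F.
The leader's first-order condition 315/2 - 2q_F = 0 yields q_F = 315/4.
Then q_I = (315 - 2·(315/4))/4 = 315/8.
Total output Q = 945/8, so price P = 405 - 2·(945/8) = 675/4.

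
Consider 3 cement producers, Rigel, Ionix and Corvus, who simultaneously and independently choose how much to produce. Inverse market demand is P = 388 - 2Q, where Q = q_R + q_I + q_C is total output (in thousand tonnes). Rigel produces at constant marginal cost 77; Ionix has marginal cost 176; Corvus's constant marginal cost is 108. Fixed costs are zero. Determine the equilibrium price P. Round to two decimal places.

Rigel's profit: π_R = (388 - 2Q)q_R - (77q_R). Setting ∂π_R/∂q_R = 0: 311 - 4q_R - 2(q_I + q_C) = 0.
Ionix's first-order condition: 212 - 4q_I - 2(q_R + q_C) = 0.
Corvus's profit: π_C = (388 - 2Q)q_C - (108q_C). Setting ∂π_C/∂q_C = 0: 280 - 4q_C - 2(q_R + q_I) = 0.
Adding the 3 conditions: 803 − 4Q − 4Q = 0, i.e. Q = 803/8.
Back-substituting: q_R = (311 − 803/4)/2 = 441/8, q_I = (212 − 803/4)/2 = 45/8, q_C = (280 − 803/4)/2 = 317/8.
Total output Q = 803/8, so price P = 388 - 2·(803/8) = 749/4.

187.25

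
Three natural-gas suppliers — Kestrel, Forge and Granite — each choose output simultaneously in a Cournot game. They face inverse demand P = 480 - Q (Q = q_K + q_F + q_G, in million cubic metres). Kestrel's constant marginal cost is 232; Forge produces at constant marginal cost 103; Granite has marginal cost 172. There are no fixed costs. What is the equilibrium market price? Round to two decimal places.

246.75

Kestrel's profit: π_K = (480 - Q)q_K - (232q_K). Setting ∂π_K/∂q_K = 0: 248 - 2q_K - (q_F + q_G) = 0.
Forge's first-order condition: 377 - 2q_F - (q_K + q_G) = 0.
Granite's profit: π_G = (480 - Q)q_G - (172q_G). Setting ∂π_G/∂q_G = 0: 308 - 2q_G - (q_K + q_F) = 0.
Adding the 3 conditions: 933 − 2Q − 2Q = 0, i.e. Q = 933/4.
Back-substituting: q_K = (248 − 933/4) = 59/4, q_F = (377 − 933/4) = 575/4, q_G = (308 − 933/4) = 299/4.
Total output Q = 933/4, so price P = 480 - 933/4 = 987/4.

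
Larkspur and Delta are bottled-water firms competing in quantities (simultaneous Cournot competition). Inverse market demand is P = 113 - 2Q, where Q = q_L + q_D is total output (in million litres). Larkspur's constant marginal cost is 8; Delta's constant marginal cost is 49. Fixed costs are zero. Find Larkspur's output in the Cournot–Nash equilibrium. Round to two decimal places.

Larkspur's profit: π_L = (113 - 2Q)q_L - (8q_L). Setting ∂π_L/∂q_L = 0: 105 - 4q_L - 2(q_D) = 0.
Delta's first-order condition: 64 - 4q_D - 2(q_L) = 0.
So q_L = (105 - 2q_D)/4 and q_D = (64 - 2q_L)/4.
Solving the pair: q_L = 73/3, q_D = 23/6.

24.33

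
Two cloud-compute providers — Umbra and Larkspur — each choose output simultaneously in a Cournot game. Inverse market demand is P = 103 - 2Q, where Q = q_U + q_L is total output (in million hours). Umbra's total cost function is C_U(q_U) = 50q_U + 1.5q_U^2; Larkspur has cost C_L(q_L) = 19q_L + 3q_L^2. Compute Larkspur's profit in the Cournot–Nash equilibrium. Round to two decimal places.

266.67

Umbra's profit: π_U = (103 - 2Q)q_U - (50q_U + (3/2)q_U²). Setting ∂π_U/∂q_U = 0: 53 - 7q_U - 2(q_L) = 0.
Larkspur's profit: π_L = (103 - 2Q)q_L - (19q_L + 3q_L²). Setting ∂π_L/∂q_L = 0: 84 - 10q_L - 2(q_U) = 0.
Best responses: q_U = (53 - 2q_L)/7, q_L = (84 - 2q_U)/10.
Solving the pair: q_U = 181/33, q_L = 241/33.
Price P = 103 - 2·(422/33) = 77.4242.
Larkspur's profit: 77.4242·(241/33) - 19·(241/33) - 3(241/33)² = 266.6713.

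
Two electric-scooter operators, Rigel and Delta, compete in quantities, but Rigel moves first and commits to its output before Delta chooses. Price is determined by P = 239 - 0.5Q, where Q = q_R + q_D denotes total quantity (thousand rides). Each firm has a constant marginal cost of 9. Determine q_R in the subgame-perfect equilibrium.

230

The follower Delta best-responds to any q_R: π_D = (239 - 0.5Q)q_D - 9q_D.
Setting the follower's marginal profit to zero, 230 - (1/2)q_R - q_D = 0, i.e. q_D = (230 - (1/2)q_R).
The leader anticipates this reaction. Substituting into P = 239 - 0.5Q gives P = 124 - (1/4)q_R, so π_R = (124 - (1/4)q_R)q_R - 9q_R.
The leader's first-order condition 115 - (1/2)q_R = 0 yields q_R = 230.
Then q_D = (230 - (1/2)·230) = 115.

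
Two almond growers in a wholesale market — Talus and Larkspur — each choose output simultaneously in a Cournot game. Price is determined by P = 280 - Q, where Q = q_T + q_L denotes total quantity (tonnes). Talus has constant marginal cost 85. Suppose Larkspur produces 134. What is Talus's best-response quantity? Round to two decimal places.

With the rival's output fixed at 134, Talus's profit is π_T = (280 - 134 - q_T)q_T - (85q_T) = (146 - q_T)q_T - (85q_T).
∂π_T/∂q_T = 61 - 2q_T = 0, so q_T = 61/2.

30.50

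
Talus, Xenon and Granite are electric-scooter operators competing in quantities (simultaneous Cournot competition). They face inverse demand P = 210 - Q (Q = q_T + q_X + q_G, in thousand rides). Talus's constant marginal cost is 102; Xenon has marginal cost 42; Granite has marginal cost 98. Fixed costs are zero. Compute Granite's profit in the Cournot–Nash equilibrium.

225

Talus's profit: π_T = (210 - Q)q_T - (102q_T). Setting ∂π_T/∂q_T = 0: 108 - 2q_T - (q_X + q_G) = 0.
Xenon's first-order condition: 168 - 2q_X - (q_T + q_G) = 0.
Granite's first-order condition: 112 - 2q_G - (q_T + q_X) = 0.
Adding the 3 first-order conditions: 388 − 4Q = 0, so Q = 97.
Back-substituting: q_T = (108 − 97) = 11, q_X = (168 − 97) = 71, q_G = (112 − 97) = 15.
Price P = 210 - 97 = 113.
Granite's profit: (113 - 98)·15 = 225.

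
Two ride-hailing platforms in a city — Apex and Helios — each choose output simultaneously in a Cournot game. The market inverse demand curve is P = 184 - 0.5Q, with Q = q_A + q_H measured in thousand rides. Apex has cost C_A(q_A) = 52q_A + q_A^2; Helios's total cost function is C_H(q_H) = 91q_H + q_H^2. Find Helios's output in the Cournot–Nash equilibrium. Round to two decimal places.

Apex's profit: π_A = (184 - 0.5Q)q_A - (52q_A + q_A²). Setting ∂π_A/∂q_A = 0: 132 - 3q_A - (1/2)(q_H) = 0.
Helios's profit: π_H = (184 - 0.5Q)q_H - (91q_H + q_H²). Setting ∂π_H/∂q_H = 0: 93 - 3q_H - (1/2)(q_A) = 0.
Best responses: q_A = (132 - (1/2)q_H)/3, q_H = (93 - (1/2)q_A)/3.
Substituting one into the other gives q_A = 1398/35 and q_H = 852/35.

24.34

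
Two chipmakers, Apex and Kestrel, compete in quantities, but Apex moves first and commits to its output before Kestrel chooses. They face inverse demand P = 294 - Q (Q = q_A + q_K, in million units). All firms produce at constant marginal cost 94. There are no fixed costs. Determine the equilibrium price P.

144

Solve by backward induction. Given q_A, the follower Kestrel maximises π_K = (294 - q_A - q_K)q_K - 94q_K.
Setting the follower's marginal profit to zero, 200 - q_A - 2q_K = 0, i.e. q_K = (200 - q_A)/2.
Apex substitutes q_K(q_A) into its own profit: π_A = q_A(294 - q_A - (200 - q_A)/2) - 94q_A = (194 - (1/2)q_A)q_A - 94q_A.
Leader FOC: 100 - q_A = 0, so q_A = 100.
Then q_K = (200 - 100)/2 = 50.
Total output Q = 150, so price P = 294 - 150 = 144.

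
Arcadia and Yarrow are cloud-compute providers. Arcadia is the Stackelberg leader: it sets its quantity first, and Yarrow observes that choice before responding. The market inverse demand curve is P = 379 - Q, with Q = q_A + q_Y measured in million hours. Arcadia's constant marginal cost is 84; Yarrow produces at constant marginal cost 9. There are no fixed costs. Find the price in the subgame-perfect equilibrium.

139

The follower Yarrow best-responds to any q_A: π_Y = (379 - Q)q_Y - 9q_Y.
Follower FOC: 370 - q_A - 2q_Y = 0, so q_Y(q_A) = (370 - q_A)/2.
Arcadia substitutes q_Y(q_A) into its own profit: π_A = q_A(379 - q_A - (370 - q_A)/2) - 84q_A = (194 - (1/2)q_A)q_A - 84q_A.
The leader's first-order condition 110 - q_A = 0 yields q_A = 110.
Then q_Y = (370 - 110)/2 = 130.
Total output Q = 240, so price P = 379 - 240 = 139.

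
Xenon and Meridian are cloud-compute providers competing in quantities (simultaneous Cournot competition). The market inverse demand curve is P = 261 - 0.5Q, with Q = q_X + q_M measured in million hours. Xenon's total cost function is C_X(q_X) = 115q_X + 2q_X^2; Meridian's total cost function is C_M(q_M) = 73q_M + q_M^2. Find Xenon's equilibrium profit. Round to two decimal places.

Xenon's profit: π_X = (261 - 0.5Q)q_X - (115q_X + 2q_X²). Setting ∂π_X/∂q_X = 0: 146 - 5q_X - (1/2)(q_M) = 0.
Meridian's first-order condition: 188 - 3q_M - (1/2)(q_X) = 0.
Best responses: q_X = (146 - (1/2)q_M)/5, q_M = (188 - (1/2)q_X)/3.
Substituting one into the other gives q_X = 1376/59 and q_M = 58.7797.
Price P = 261 - (1/2)·82.1017 = 219.9492.
Xenon's profit: 219.9492·(1376/59) - 115·(1376/59) - 2(1376/59)² = 1359.7932.

1359.79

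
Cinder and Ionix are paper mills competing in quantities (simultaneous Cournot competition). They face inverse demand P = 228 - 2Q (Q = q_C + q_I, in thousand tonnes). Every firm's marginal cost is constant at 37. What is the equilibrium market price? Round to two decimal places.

100.67

A representative firm's profit is π_i = q_i(228 - 2Q) - 37q_i.
First-order condition (treating rivals' output as given): 191 - 4q_i - 2q_j = 0.
With identical firms every q_j equals q_i, so q_j = q_i and 191 = 6q_i, giving q_i = 191/6.
Total output Q = 191/3, so price P = 228 - 2·(191/3) = 302/3.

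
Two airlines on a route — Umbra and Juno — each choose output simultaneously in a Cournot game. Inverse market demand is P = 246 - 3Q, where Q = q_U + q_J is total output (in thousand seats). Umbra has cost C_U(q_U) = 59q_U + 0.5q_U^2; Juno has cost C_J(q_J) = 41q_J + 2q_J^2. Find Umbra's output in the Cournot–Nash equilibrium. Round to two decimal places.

Umbra's profit: π_U = (246 - 3Q)q_U - (59q_U + (1/2)q_U²). Setting ∂π_U/∂q_U = 0: 187 - 7q_U - 3(q_J) = 0.
Juno's first-order condition: 205 - 10q_J - 3(q_U) = 0.
So q_U = (187 - 3q_J)/7 and q_J = (205 - 3q_U)/10.
Solving the pair: q_U = 1255/61, q_J = 874/61.

20.57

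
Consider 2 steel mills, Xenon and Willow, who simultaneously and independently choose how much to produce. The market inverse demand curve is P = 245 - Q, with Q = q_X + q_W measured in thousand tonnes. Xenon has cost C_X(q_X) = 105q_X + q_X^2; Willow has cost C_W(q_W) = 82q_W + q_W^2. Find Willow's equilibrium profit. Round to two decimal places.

2330.17

Xenon's profit: π_X = (245 - Q)q_X - (105q_X + q_X²). Setting ∂π_X/∂q_X = 0: 140 - 4q_X - (q_W) = 0.
Willow's profit: π_W = (245 - Q)q_W - (82q_W + q_W²). Setting ∂π_W/∂q_W = 0: 163 - 4q_W - (q_X) = 0.
So q_X = (140 - q_W)/4 and q_W = (163 - q_X)/4.
Solving the pair: q_X = 397/15, q_W = 512/15.
Price P = 245 - 303/5 = 922/5.
Willow's profit: (922/5)·(512/15) - 82·(512/15) - (512/15)² = 2330.1689.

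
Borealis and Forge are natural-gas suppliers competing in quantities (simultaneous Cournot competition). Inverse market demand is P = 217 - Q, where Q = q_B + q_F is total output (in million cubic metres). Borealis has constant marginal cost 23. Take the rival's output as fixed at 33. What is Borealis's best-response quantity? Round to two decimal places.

80.50

With the rival's output fixed at 33, Borealis's profit is π_B = (217 - 33 - q_B)q_B - (23q_B) = (184 - q_B)q_B - (23q_B).
∂π_B/∂q_B = 161 - 2q_B = 0, so q_B = 161/2.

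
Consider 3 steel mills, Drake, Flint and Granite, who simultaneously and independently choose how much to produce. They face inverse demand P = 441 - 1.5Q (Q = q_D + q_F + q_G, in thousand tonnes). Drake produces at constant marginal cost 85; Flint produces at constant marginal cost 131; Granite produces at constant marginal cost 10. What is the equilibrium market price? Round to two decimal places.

Drake's profit: π_D = (441 - 1.5Q)q_D - (85q_D). Setting ∂π_D/∂q_D = 0: 356 - 3q_D - (3/2)(q_F + q_G) = 0.
Flint's profit: π_F = (441 - 1.5Q)q_F - (131q_F). Setting ∂π_F/∂q_F = 0: 310 - 3q_F - (3/2)(q_D + q_G) = 0.
Granite's first-order condition: 431 - 3q_G - (3/2)(q_D + q_F) = 0.
Adding the 3 conditions: 1097 − 3Q − 3Q = 0, i.e. Q = 1097/6.
Back-substituting: q_D = (356 − 1097/4)/(3/2) = 109/2, q_F = (310 − 1097/4)/(3/2) = 143/6, q_G = (431 − 1097/4)/(3/2) = 209/2.
Total output Q = 1097/6, so price P = 441 - (3/2)·(1097/6) = 667/4.

166.75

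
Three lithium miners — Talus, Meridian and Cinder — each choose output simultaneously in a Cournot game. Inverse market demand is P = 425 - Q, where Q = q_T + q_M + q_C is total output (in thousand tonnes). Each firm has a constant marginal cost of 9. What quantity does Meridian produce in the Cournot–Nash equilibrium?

Each firm earns π_i = (425 - Q)q_i - 9q_i.
Setting ∂π_i/∂q_i = 0 with rivals' quantities fixed: 416 - 2q_i - Σ_{j≠i} q_j = 0.
With identical firms every q_j equals q_i, so Σ_{j≠i} q_j = 2q_i and 416 = 4q_i, giving q_i = 104.

104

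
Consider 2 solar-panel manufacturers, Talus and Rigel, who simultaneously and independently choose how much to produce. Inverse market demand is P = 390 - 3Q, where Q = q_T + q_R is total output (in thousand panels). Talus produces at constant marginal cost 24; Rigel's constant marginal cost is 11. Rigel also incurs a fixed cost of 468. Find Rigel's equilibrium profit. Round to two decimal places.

5223.26

Talus's profit: π_T = (390 - 3Q)q_T - (24q_T). Setting ∂π_T/∂q_T = 0: 366 - 6q_T - 3(q_R) = 0.
Rigel's profit: π_R = (390 - 3Q)q_R - (11q_R). Setting ∂π_R/∂q_R = 0: 379 - 6q_R - 3(q_T) = 0.
Rearranging gives the reaction functions q_T = (366 - 3q_R)/6 and q_R = (379 - 3q_T)/6.
Solving the pair: q_T = 353/9, q_R = 392/9.
Price P = 390 - 3·(745/9) = 425/3.
Rigel's profit: (425/3 - 11)·(392/9) - 468 = 5223.2593.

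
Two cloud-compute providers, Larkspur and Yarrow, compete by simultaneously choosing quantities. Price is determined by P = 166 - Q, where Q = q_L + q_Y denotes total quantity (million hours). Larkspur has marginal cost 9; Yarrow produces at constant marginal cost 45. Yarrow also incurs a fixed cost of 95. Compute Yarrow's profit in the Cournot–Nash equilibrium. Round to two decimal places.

707.78

Larkspur's profit: π_L = (166 - Q)q_L - (9q_L). Setting ∂π_L/∂q_L = 0: 157 - 2q_L - (q_Y) = 0.
Yarrow's profit: π_Y = (166 - Q)q_Y - (45q_Y). Setting ∂π_Y/∂q_Y = 0: 121 - 2q_Y - (q_L) = 0.
So q_L = (157 - q_Y)/2 and q_Y = (121 - q_L)/2.
Solving the pair: q_L = 193/3, q_Y = 85/3.
Price P = 166 - 278/3 = 220/3.
Yarrow's profit: (220/3 - 45)·(85/3) - 95 = 707.7778.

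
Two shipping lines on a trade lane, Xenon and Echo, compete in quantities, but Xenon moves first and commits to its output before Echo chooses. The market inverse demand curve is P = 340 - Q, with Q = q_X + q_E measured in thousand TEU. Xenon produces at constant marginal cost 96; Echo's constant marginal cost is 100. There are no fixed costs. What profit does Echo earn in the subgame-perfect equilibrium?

The follower Echo best-responds to any q_X: π_E = (340 - Q)q_E - 100q_E.
Follower FOC: 240 - q_X - 2q_E = 0, so q_E(q_X) = (240 - q_X)/2.
The leader anticipates this reaction. Substituting into P = 340 - Q gives P = 220 - (1/2)q_X, so π_X = (220 - (1/2)q_X)q_X - 96q_X.
Leader FOC: 124 - q_X = 0, so q_X = 124.
Then q_E = (240 - 124)/2 = 58.
Price P = 340 - 182 = 158.
Echo's profit: (158 - 100)·58 = 3364.

3364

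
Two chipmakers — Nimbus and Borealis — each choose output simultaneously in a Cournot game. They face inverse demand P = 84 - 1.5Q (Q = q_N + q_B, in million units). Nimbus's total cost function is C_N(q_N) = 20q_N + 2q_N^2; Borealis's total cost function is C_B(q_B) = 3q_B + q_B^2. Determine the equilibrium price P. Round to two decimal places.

53.34

Nimbus's profit: π_N = (84 - 1.5Q)q_N - (20q_N + 2q_N²). Setting ∂π_N/∂q_N = 0: 64 - 7q_N - (3/2)(q_B) = 0.
Borealis's first-order condition: 81 - 5q_B - (3/2)(q_N) = 0.
Best responses: q_N = (64 - (3/2)q_B)/7, q_B = (81 - (3/2)q_N)/5.
Solving the pair: q_N = 794/131, q_B = 1884/131.
Total output Q = 20.4427, so price P = 84 - (3/2)·20.4427 = 53.3359.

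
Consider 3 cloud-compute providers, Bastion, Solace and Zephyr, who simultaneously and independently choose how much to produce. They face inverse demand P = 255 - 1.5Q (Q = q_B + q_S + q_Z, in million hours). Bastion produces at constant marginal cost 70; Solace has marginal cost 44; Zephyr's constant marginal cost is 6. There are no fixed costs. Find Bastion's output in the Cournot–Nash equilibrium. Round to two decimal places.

Bastion's profit: π_B = (255 - 1.5Q)q_B - (70q_B). Setting ∂π_B/∂q_B = 0: 185 - 3q_B - (3/2)(q_S + q_Z) = 0.
Solace's first-order condition: 211 - 3q_S - (3/2)(q_B + q_Z) = 0.
Zephyr's profit: π_Z = (255 - 1.5Q)q_Z - (6q_Z). Setting ∂π_Z/∂q_Z = 0: 249 - 3q_Z - (3/2)(q_B + q_S) = 0.
Adding the 3 conditions: 645 − 3Q − 3Q = 0, i.e. Q = 215/2.
Back-substituting: q_B = (185 − 645/4)/(3/2) = 95/6, q_S = (211 − 645/4)/(3/2) = 199/6, q_Z = (249 − 645/4)/(3/2) = 117/2.

15.83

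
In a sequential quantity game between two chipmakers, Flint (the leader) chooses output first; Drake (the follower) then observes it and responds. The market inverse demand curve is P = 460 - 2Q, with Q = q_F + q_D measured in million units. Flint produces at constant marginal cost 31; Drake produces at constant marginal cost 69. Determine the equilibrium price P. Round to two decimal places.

Solve by backward induction. Given q_F, the follower Drake maximises π_D = (460 - 2q_F - 2q_D)q_D - 69q_D.
Follower FOC: 391 - 2q_F - 4q_D = 0, so q_D(q_F) = (391 - 2q_F)/4.
Flint substitutes q_D(q_F) into its own profit: π_F = q_F(460 - 2q_F - (391 - 2q_F)/2) - 31q_F = (529/2 - q_F)q_F - 31q_F.
The leader's first-order condition 467/2 - 2q_F = 0 yields q_F = 467/4.
Then q_D = (391 - 2·(467/4))/4 = 315/8.
Total output Q = 1249/8, so price P = 460 - 2·(1249/8) = 591/4.

147.75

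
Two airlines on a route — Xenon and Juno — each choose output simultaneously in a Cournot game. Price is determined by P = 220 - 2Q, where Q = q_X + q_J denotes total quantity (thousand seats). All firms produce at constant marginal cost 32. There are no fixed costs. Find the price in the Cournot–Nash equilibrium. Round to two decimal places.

Each firm earns π_i = (220 - 2Q)q_i - 32q_i.
Setting ∂π_i/∂q_i = 0 with rivals' quantities fixed: 188 - 4q_i - 2q_j = 0.
With identical firms every q_j equals q_i, so q_j = q_i and 188 = 6q_i, giving q_i = 94/3.
Total output Q = 188/3, so price P = 220 - 2·(188/3) = 284/3.

94.67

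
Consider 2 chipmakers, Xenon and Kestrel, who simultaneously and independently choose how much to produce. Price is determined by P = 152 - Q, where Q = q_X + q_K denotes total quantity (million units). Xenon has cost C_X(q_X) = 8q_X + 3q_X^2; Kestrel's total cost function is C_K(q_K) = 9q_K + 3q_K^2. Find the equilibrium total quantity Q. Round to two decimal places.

Xenon's profit: π_X = (152 - Q)q_X - (8q_X + 3q_X²). Setting ∂π_X/∂q_X = 0: 144 - 8q_X - (q_K) = 0.
Kestrel's first-order condition: 143 - 8q_K - (q_X) = 0.
Rearranging gives the reaction functions q_X = (144 - q_K)/8 and q_K = (143 - q_X)/8.
Substituting one into the other gives q_X = 1009/63 and q_K = 1000/63.
Total output Q = 1009/63 + 1000/63 = 287/9.

31.89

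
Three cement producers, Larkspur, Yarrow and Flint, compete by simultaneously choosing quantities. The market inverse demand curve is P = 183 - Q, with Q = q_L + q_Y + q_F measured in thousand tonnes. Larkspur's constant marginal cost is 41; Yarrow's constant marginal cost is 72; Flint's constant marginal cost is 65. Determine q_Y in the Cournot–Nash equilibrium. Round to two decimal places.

Larkspur's profit: π_L = (183 - Q)q_L - (41q_L). Setting ∂π_L/∂q_L = 0: 142 - 2q_L - (q_Y + q_F) = 0.
Yarrow's profit: π_Y = (183 - Q)q_Y - (72q_Y). Setting ∂π_Y/∂q_Y = 0: 111 - 2q_Y - (q_L + q_F) = 0.
Flint's profit: π_F = (183 - Q)q_F - (65q_F). Setting ∂π_F/∂q_F = 0: 118 - 2q_F - (q_L + q_Y) = 0.
Adding the 3 conditions: 371 − 2Q − 2Q = 0, i.e. Q = 371/4.
Back-substituting: q_L = (142 − 371/4) = 197/4, q_Y = (111 − 371/4) = 73/4, q_F = (118 − 371/4) = 101/4.

18.25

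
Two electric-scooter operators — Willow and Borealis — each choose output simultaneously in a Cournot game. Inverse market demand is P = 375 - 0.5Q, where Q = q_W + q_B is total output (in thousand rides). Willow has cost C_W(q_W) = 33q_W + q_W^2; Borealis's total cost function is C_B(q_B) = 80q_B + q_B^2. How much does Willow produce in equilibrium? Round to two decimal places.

Willow's profit: π_W = (375 - 0.5Q)q_W - (33q_W + q_W²). Setting ∂π_W/∂q_W = 0: 342 - 3q_W - (1/2)(q_B) = 0.
Borealis's profit: π_B = (375 - 0.5Q)q_B - (80q_B + q_B²). Setting ∂π_B/∂q_B = 0: 295 - 3q_B - (1/2)(q_W) = 0.
Rearranging gives the reaction functions q_W = (342 - (1/2)q_B)/3 and q_B = (295 - (1/2)q_W)/3.
Substituting one into the other gives q_W = 502/5 and q_B = 408/5.

100.40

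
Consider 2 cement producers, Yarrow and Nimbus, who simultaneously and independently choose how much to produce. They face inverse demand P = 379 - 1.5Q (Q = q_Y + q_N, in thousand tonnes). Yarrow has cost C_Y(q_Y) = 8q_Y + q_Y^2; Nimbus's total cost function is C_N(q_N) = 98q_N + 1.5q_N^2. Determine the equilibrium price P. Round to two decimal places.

235.59

Yarrow's profit: π_Y = (379 - 1.5Q)q_Y - (8q_Y + q_Y²). Setting ∂π_Y/∂q_Y = 0: 371 - 5q_Y - (3/2)(q_N) = 0.
Nimbus's first-order condition: 281 - 6q_N - (3/2)(q_Y) = 0.
Rearranging gives the reaction functions q_Y = (371 - (3/2)q_N)/5 and q_N = (281 - (3/2)q_Y)/6.
Solving the pair: q_Y = 65.0270, q_N = 30.5766.
Total output Q = 95.6036, so price P = 379 - (3/2)·95.6036 = 235.5946.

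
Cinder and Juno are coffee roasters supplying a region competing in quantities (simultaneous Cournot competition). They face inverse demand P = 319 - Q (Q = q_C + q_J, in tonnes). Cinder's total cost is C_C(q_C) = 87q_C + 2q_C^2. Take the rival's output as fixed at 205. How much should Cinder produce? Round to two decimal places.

With the rival's output fixed at 205, Cinder's profit is π_C = (319 - 205 - q_C)q_C - (87q_C + 2q_C²) = (114 - q_C)q_C - (87q_C + 2q_C²).
∂π_C/∂q_C = 27 - 6q_C = 0, so q_C = 9/2.

4.50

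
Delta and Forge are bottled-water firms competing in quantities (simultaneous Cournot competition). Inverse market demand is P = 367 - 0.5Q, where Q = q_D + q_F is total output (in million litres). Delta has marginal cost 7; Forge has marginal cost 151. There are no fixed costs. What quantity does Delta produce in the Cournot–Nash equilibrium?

336

Delta's profit: π_D = (367 - 0.5Q)q_D - (7q_D). Setting ∂π_D/∂q_D = 0: 360 - q_D - (1/2)(q_F) = 0.
Forge's first-order condition: 216 - q_F - (1/2)(q_D) = 0.
So q_D = (360 - (1/2)q_F) and q_F = (216 - (1/2)q_D).
Solving the pair: q_D = 336, q_F = 48.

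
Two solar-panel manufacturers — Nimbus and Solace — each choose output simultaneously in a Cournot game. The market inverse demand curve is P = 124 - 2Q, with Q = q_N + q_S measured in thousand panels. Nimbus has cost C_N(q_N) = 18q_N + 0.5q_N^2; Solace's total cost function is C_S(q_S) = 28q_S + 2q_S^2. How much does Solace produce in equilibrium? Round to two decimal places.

7.44

Nimbus's profit: π_N = (124 - 2Q)q_N - (18q_N + (1/2)q_N²). Setting ∂π_N/∂q_N = 0: 106 - 5q_N - 2(q_S) = 0.
Solace's first-order condition: 96 - 8q_S - 2(q_N) = 0.
Rearranging gives the reaction functions q_N = (106 - 2q_S)/5 and q_S = (96 - 2q_N)/8.
Substituting one into the other gives q_N = 164/9 and q_S = 67/9.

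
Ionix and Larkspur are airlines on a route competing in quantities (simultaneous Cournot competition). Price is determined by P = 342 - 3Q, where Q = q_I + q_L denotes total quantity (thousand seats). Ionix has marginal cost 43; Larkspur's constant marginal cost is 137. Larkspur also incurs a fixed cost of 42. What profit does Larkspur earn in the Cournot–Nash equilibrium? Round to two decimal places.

414.33

Ionix's profit: π_I = (342 - 3Q)q_I - (43q_I). Setting ∂π_I/∂q_I = 0: 299 - 6q_I - 3(q_L) = 0.
Larkspur's profit: π_L = (342 - 3Q)q_L - (137q_L). Setting ∂π_L/∂q_L = 0: 205 - 6q_L - 3(q_I) = 0.
Best responses: q_I = (299 - 3q_L)/6, q_L = (205 - 3q_I)/6.
Solving the pair: q_I = 131/3, q_L = 37/3.
Price P = 342 - 3·56 = 174.
Larkspur's profit: (174 - 137)·(37/3) - 42 = 1243/3.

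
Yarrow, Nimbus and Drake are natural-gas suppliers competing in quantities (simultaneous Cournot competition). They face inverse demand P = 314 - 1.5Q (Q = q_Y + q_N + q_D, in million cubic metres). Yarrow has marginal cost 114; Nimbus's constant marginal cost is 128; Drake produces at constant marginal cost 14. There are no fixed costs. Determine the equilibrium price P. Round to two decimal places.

Yarrow's profit: π_Y = (314 - 1.5Q)q_Y - (114q_Y). Setting ∂π_Y/∂q_Y = 0: 200 - 3q_Y - (3/2)(q_N + q_D) = 0.
Nimbus's profit: π_N = (314 - 1.5Q)q_N - (128q_N). Setting ∂π_N/∂q_N = 0: 186 - 3q_N - (3/2)(q_Y + q_D) = 0.
Drake's first-order condition: 300 - 3q_D - (3/2)(q_Y + q_N) = 0.
Adding the 3 conditions: 686 − 3Q − 3Q = 0, i.e. Q = 343/3.
Back-substituting: q_Y = (200 − 343/2)/(3/2) = 19, q_N = (186 − 343/2)/(3/2) = 29/3, q_D = (300 − 343/2)/(3/2) = 257/3.
Total output Q = 343/3, so price P = 314 - (3/2)·(343/3) = 285/2.

142.50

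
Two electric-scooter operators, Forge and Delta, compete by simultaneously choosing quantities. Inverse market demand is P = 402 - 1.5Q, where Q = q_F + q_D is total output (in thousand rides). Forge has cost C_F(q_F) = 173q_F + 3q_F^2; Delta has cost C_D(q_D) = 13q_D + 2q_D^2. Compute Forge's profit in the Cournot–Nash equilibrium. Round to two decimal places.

1267.34

Forge's profit: π_F = (402 - 1.5Q)q_F - (173q_F + 3q_F²). Setting ∂π_F/∂q_F = 0: 229 - 9q_F - (3/2)(q_D) = 0.
Delta's first-order condition: 389 - 7q_D - (3/2)(q_F) = 0.
Rearranging gives the reaction functions q_F = (229 - (3/2)q_D)/9 and q_D = (389 - (3/2)q_F)/7.
Solving the pair: q_F = 16.7819, q_D = 51.9753.
Price P = 402 - (3/2)·68.7572 = 298.8642.
Forge's profit: 298.8642·16.7819 - 173·16.7819 - 3·16.7819² = 1267.3437.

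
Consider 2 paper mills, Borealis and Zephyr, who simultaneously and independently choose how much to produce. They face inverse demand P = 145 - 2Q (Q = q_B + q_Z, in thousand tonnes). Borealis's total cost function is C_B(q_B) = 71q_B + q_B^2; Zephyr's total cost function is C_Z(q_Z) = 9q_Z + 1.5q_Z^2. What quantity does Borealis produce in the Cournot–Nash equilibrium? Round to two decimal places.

Borealis's profit: π_B = (145 - 2Q)q_B - (71q_B + q_B²). Setting ∂π_B/∂q_B = 0: 74 - 6q_B - 2(q_Z) = 0.
Zephyr's profit: π_Z = (145 - 2Q)q_Z - (9q_Z + (3/2)q_Z²). Setting ∂π_Z/∂q_Z = 0: 136 - 7q_Z - 2(q_B) = 0.
Rearranging gives the reaction functions q_B = (74 - 2q_Z)/6 and q_Z = (136 - 2q_B)/7.
Substituting one into the other gives q_B = 123/19 and q_Z = 334/19.

6.47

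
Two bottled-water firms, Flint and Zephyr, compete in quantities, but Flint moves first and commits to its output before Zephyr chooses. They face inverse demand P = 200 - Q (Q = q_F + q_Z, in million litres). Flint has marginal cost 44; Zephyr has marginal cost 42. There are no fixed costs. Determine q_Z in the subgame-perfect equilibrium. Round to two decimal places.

40.50

Solve by backward induction. Given q_F, the follower Zephyr maximises π_Z = (200 - q_F - q_Z)q_Z - 42q_Z.
Follower FOC: 158 - q_F - 2q_Z = 0, so q_Z(q_F) = (158 - q_F)/2.
The leader anticipates this reaction. Substituting into P = 200 - Q gives P = 121 - (1/2)q_F, so π_F = (121 - (1/2)q_F)q_F - 44q_F.
Leader FOC: 77 - q_F = 0, so q_F = 77.
Then q_Z = (158 - 77)/2 = 81/2.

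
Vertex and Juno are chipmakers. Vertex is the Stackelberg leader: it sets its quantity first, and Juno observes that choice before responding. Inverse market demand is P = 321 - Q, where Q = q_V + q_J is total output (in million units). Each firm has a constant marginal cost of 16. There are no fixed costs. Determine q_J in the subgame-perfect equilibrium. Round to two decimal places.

The follower Juno best-responds to any q_V: π_J = (321 - Q)q_J - 16q_J.
Setting the follower's marginal profit to zero, 305 - q_V - 2q_J = 0, i.e. q_J = (305 - q_V)/2.
Vertex substitutes q_J(q_V) into its own profit: π_V = q_V(321 - q_V - (305 - q_V)/2) - 16q_V = (337/2 - (1/2)q_V)q_V - 16q_V.
Leader FOC: 305/2 - q_V = 0, so q_V = 305/2.
Then q_J = (305 - 305/2)/2 = 305/4.

76.25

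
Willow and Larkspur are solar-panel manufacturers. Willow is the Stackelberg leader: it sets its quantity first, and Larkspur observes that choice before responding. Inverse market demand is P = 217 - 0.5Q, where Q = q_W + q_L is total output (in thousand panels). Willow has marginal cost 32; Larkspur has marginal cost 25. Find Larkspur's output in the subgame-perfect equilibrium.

The follower Larkspur best-responds to any q_W: π_L = (217 - 0.5Q)q_L - 25q_L.
Setting the follower's marginal profit to zero, 192 - (1/2)q_W - q_L = 0, i.e. q_L = (192 - (1/2)q_W).
Willow substitutes q_L(q_W) into its own profit: π_W = q_W(217 - (1/2)q_W - (192 - (1/2)q_W)/2) - 32q_W = (121 - (1/4)q_W)q_W - 32q_W.
The leader's first-order condition 89 - (1/2)q_W = 0 yields q_W = 178.
Then q_L = (192 - (1/2)·178) = 103.

103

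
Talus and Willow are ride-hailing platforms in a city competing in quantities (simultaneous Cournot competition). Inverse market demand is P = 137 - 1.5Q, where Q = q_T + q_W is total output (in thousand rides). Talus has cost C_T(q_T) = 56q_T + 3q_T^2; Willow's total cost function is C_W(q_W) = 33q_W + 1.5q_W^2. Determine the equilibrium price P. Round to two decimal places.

Talus's profit: π_T = (137 - 1.5Q)q_T - (56q_T + 3q_T²). Setting ∂π_T/∂q_T = 0: 81 - 9q_T - (3/2)(q_W) = 0.
Willow's first-order condition: 104 - 6q_W - (3/2)(q_T) = 0.
So q_T = (81 - (3/2)q_W)/9 and q_W = (104 - (3/2)q_T)/6.
Substituting one into the other gives q_T = 440/69 and q_W = 362/23.
Total output Q = 1526/69, so price P = 137 - (3/2)·(1526/69) = 103.8261.

103.83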